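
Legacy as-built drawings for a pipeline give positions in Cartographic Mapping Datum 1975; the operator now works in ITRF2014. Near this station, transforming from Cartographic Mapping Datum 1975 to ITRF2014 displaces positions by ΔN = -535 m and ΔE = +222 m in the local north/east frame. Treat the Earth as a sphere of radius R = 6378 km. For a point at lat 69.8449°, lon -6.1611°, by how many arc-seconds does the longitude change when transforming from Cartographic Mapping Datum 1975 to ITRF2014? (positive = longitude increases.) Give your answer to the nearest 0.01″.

At latitude 69.8449°, cos φ = 0.344563.
One radian of longitude at latitude φ spans R cos φ, so Δλ = ΔE / (R cos φ) = 222.0 / (6378000 × 0.344563) = 1.0102e-04 rad = 20.837″.

Δλ = 20.84″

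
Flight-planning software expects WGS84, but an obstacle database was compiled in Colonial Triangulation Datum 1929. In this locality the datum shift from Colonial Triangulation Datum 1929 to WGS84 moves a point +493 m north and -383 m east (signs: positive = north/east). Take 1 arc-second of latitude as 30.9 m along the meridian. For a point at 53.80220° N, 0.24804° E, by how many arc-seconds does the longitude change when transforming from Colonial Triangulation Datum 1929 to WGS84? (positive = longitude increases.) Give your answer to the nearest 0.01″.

At latitude 53.80220°, cos φ = 0.590575.
1″ of longitude at this latitude = 30.90 × cos φ = 18.2488 m, so Δλ = -383.0 / 18.2488 = -20.988″.

Δλ = -20.99″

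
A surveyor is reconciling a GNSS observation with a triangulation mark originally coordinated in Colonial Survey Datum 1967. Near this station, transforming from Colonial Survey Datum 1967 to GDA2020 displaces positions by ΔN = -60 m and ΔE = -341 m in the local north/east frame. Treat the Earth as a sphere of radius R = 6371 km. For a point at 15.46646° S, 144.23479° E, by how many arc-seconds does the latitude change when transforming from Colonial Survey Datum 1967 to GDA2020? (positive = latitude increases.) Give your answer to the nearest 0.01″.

Δφ = -1.94″

On a sphere of radius R, 1 rad of latitude = R, so Δφ = ΔN / R = -60.0 / 6371000 = -9.4177e-06 rad = -1.943″.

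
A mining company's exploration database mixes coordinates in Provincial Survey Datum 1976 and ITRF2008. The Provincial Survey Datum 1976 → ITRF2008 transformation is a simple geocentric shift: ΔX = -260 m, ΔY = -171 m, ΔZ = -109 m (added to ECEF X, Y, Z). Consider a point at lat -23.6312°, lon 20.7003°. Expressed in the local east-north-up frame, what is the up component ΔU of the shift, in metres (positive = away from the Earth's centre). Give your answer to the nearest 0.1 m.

ΔU = -234.5 m

The local up (radial) axis is (cos φ cos λ, cos φ sin λ, sin φ), giving ΔU = -222.820 − 55.376 + 43.692 = -234.50 m.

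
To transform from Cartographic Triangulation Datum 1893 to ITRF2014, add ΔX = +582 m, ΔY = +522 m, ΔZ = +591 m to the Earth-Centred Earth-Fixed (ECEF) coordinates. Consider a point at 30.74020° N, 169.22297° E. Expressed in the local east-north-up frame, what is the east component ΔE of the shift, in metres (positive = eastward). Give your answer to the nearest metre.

At φ = 30.74020°, λ = 169.22297°: sin φ = 0.511146, cos φ = 0.859494, sin λ = 0.186987, cos λ = -0.982362.
ΔE = −sin λ·ΔX + cos λ·ΔY = −(0.186987)·(582) + (-0.982362)·(522) = -621.62 m.

ΔE = -622 m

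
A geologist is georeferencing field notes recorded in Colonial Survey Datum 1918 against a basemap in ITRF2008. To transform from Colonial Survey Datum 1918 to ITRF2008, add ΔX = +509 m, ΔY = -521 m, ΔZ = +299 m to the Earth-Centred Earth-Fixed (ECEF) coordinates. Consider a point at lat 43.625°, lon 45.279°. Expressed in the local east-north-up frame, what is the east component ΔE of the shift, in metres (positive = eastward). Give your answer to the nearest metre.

ΔE = -728 m

The local east axis at (φ, λ) is (−sin λ, cos λ, 0), so ΔE = −sin(45.279°)·509 + cos(45.279°)·(-521) = -728.27 m.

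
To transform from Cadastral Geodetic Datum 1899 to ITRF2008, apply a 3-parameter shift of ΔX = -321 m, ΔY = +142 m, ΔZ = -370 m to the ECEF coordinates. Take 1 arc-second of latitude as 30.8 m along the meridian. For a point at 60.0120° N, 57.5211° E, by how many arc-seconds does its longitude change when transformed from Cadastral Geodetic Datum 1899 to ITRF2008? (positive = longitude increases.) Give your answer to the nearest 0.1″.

sin φ = 0.866130, cos φ = 0.499819, sin λ = 0.843589, cos λ = 0.536989.
East component: ΔE = −sin λ·ΔX + cos λ·ΔY = −(0.843589)(-321) + (0.536989)(142) = 347.04 m.
1° of latitude spans 3600 × 30.80 = 110880 m; at latitude φ, 1° of longitude spans that × cos φ = 55419.9 m, so Δλ = 347.04 / 55419.9 × 3600 = 22.544″.

Δλ = 22.5″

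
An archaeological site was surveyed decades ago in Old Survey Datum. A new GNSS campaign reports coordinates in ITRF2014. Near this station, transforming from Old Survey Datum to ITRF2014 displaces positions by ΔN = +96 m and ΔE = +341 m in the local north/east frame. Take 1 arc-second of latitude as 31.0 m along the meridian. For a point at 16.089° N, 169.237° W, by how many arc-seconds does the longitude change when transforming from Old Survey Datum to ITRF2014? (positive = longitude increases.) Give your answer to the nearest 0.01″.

Δλ = 11.45″

At latitude 16.089°, cos φ = 0.960832.
1″ of longitude at this latitude = 31.00 × cos φ = 29.7858 m, so Δλ = 341.0 / 29.7858 = 11.448″.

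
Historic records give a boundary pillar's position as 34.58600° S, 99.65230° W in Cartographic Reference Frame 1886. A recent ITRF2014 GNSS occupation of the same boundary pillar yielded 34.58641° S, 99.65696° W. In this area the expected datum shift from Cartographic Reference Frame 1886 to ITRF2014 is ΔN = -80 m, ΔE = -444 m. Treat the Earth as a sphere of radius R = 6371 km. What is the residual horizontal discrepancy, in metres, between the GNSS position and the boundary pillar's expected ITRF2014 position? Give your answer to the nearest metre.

39 m

Observed coordinate differences: Δφ = -0.00041°, Δλ = -0.00466°.
Converting to metres (1° lat = 111195 m, cos φ = 0.823275): observed ΔN = -45.6 m, observed ΔE = -426.6 m.
Subtracting the expected shift leaves a residual of -45.6 − (-80) = 34.4 m north and -426.6 − (-444) = 17.4 m east.
Residual distance = √(34.4² + 17.4²) = 38.6 m.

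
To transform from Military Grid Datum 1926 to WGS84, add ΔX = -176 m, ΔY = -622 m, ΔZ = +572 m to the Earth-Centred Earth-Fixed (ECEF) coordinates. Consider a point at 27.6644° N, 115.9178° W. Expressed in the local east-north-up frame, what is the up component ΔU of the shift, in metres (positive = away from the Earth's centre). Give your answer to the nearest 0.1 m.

The local up (radial) axis is (cos φ cos λ, cos φ sin λ, sin φ), giving ΔU = 68.132 + 495.487 + 265.575 = 829.19 m.

ΔU = 829.2 m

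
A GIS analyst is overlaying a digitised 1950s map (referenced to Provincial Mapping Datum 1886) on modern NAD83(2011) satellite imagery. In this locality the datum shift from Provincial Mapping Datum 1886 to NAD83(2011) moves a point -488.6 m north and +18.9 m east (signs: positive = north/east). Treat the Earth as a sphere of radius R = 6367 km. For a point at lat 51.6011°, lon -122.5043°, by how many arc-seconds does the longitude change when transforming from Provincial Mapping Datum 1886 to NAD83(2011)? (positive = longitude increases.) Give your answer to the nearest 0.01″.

Δλ = 0.99″

At latitude 51.6011°, cos φ = 0.621133.
One radian of longitude at latitude φ spans R cos φ, so Δλ = ΔE / (R cos φ) = 18.9 / (6367000 × 0.621133) = 4.7791e-06 rad = 0.986″.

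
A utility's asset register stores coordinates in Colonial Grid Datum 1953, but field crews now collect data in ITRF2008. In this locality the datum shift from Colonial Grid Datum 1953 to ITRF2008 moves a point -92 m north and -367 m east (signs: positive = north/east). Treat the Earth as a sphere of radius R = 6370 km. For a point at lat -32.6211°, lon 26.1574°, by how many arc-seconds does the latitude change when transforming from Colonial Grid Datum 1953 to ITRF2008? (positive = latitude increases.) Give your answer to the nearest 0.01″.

On a sphere of radius R, 1 rad of latitude = R, so Δφ = ΔN / R = -92.0 / 6370000 = -1.4443e-05 rad = -2.979″.

Δφ = -2.98″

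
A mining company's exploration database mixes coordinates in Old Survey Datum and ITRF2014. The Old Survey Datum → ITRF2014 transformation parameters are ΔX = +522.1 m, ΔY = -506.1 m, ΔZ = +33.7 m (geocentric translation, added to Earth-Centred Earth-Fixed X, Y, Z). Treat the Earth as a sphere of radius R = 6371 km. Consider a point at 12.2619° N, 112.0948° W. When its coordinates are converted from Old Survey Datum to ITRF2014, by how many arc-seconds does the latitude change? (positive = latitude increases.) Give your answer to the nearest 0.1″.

sin φ = 0.212381, cos φ = 0.977187, sin λ = -0.926563, cos λ = -0.376140.
North component: ΔN = −sin φ cos λ·ΔX − sin φ sin λ·ΔY + cos φ·ΔZ = −(0.212381)(-0.376140)(522.1) − (0.212381)(-0.926563)(-506.1) + (0.977187)(33.7) = -24.95 m.
1° of latitude spans πR/180 = 111195 m, so Δφ = -24.95 / 111195 × 3600 = -0.808″.

Δφ = -0.8″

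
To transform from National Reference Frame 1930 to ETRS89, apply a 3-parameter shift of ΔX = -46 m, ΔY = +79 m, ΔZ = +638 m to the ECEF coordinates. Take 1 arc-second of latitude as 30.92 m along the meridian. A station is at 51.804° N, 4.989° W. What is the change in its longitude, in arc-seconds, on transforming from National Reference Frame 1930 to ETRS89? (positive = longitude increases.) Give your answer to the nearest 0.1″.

sin φ = 0.785900, cos φ = 0.618354, sin λ = -0.086964, cos λ = 0.996211.
East component: ΔE = −sin λ·ΔX + cos λ·ΔY = −(-0.086964)(-46) + (0.996211)(79) = 74.70 m.
1° of latitude spans 3600 × 30.92 = 111312 m; at latitude φ, 1° of longitude spans that × cos φ = 68830.2 m, so Δλ = 74.70 / 68830.2 × 3600 = 3.907″.

Δλ = 3.9″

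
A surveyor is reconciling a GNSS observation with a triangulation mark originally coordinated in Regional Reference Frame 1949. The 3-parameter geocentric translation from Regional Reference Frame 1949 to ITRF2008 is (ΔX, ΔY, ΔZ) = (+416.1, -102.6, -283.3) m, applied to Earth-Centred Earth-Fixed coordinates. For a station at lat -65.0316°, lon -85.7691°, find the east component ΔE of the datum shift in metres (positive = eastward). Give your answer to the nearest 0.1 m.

The local east axis at (φ, λ) is (−sin λ, cos λ, 0), so ΔE = −sin(-85.7691°)·416.1 + cos(-85.7691°)·(-102.6) = 407.40 m.

ΔE = 407.4 m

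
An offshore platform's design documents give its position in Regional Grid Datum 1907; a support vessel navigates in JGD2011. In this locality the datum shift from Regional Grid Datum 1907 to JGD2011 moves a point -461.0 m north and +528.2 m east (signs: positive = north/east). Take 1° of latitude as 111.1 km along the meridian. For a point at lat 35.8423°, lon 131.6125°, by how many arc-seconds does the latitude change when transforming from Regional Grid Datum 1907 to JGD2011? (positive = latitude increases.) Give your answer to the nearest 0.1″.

Δφ = -14.9″

1° of latitude = 111.1 km, so Δφ = -461.0 / 111100 = -0.0041494° = -14.938″.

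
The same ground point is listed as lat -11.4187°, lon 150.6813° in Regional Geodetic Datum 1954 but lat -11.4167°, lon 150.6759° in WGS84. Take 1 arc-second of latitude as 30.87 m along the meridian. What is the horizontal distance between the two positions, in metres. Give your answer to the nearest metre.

Δφ = -11.4167° − -11.4187° = +0.0020°; Δλ = 150.6759° − 150.6813° = -0.0054°.
1° of latitude = 3600 × 30.87 = 111132 m.
ΔN = Δφ × 111132 = 222.3 m; ΔE = Δλ × 111132 × cos(-11.4187°) = -0.0054 × 111132 × 0.980207 = -588.2 m.
Distance = √(ΔE² + ΔN²) = √((-588.2)² + 222.3²) = 628.8 m.

629 m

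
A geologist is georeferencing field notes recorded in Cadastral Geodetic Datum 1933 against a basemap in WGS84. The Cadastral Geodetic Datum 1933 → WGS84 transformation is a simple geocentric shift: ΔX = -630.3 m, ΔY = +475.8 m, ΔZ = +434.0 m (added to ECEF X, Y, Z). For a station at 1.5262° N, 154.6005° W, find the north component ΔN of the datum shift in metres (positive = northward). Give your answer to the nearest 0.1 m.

ΔN = 424.1 m

The local north axis is (−sin φ cos λ, −sin φ sin λ, cos φ), giving ΔN = -15.165 + 5.436 + 433.846 = 424.12 m.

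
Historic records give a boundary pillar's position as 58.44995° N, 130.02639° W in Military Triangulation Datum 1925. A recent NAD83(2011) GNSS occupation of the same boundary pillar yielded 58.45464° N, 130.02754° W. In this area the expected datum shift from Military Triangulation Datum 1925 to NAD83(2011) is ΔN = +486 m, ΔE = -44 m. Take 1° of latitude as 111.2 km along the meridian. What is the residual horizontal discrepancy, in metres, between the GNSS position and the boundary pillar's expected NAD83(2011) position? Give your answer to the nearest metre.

Observed coordinate differences: Δφ = +0.00469°, Δλ = -0.00115°.
Converting to metres (1° lat = 111200 m, cos φ = 0.523243): observed ΔN = 521.5 m, observed ΔE = -66.9 m.
Subtracting the expected shift leaves a residual of 521.5 − (486) = 35.5 m north and -66.9 − (-44) = -22.9 m east.
Residual distance = √(35.5² + (-22.9)²) = 42.3 m.

42 m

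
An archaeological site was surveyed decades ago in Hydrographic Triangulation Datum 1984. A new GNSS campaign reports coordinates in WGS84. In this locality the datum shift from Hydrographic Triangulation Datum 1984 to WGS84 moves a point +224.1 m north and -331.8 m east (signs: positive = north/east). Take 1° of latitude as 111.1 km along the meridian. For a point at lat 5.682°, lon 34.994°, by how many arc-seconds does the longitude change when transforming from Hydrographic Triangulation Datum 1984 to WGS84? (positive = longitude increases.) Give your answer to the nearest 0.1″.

At latitude 5.682°, cos φ = 0.995087.
1° of longitude at this latitude = 111.1 × cos φ = 110.55 km, so Δλ = -331.8 / 110554.1 = -0.0030012° = -10.804″.

Δλ = -10.8″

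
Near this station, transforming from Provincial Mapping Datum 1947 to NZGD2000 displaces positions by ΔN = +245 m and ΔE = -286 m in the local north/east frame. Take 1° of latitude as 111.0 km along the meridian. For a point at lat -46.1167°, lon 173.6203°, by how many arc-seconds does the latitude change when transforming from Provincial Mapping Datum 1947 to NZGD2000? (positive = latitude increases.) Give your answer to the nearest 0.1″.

Δφ = 7.9″

1° of latitude = 111.0 km, so Δφ = 245.0 / 111000 = 0.0022072° = 7.946″.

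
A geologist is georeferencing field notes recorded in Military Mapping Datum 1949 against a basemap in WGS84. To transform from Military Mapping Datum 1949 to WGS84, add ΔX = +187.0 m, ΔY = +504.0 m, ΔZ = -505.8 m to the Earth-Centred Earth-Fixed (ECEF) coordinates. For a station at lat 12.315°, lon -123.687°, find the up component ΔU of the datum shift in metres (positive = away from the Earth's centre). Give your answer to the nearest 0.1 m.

ΔU = -618.9 m

At φ = 12.315°, λ = -123.687°: sin φ = 0.213286, cos φ = 0.976990, sin λ = -0.832080, cos λ = -0.554656.
ΔU = cos φ cos λ·ΔX + cos φ sin λ·ΔY + sin φ·ΔZ = (0.976990)(-0.554656)(187.0) + (0.976990)(-0.832080)(504.0) + (0.213286)(-505.8) = -618.93 m.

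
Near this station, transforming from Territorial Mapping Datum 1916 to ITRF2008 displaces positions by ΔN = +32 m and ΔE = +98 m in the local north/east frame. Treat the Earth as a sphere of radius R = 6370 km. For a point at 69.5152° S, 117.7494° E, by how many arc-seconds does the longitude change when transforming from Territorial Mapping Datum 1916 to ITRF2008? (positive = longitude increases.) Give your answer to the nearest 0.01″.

Δλ = 9.07″

At latitude -69.5152°, cos φ = 0.349959.
One radian of longitude at latitude φ spans R cos φ, so Δλ = ΔE / (R cos φ) = 98.0 / (6370000 × 0.349959) = 4.3961e-05 rad = 9.068″.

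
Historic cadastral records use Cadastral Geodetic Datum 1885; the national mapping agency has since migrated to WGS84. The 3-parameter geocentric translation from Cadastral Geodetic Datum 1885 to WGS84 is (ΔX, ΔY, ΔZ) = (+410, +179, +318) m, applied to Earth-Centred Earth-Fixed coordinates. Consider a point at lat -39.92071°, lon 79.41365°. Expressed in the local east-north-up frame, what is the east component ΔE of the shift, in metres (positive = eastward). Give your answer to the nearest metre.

The local east axis at (φ, λ) is (−sin λ, cos λ, 0), so ΔE = −sin(79.41365°)·410 + cos(79.41365°)·179 = -370.14 m.

ΔE = -370 m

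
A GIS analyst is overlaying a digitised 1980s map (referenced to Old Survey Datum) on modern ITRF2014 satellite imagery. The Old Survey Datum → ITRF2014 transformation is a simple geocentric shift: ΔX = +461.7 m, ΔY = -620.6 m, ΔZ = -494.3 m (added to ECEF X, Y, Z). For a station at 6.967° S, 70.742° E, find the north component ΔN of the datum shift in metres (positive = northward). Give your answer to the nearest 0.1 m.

ΔN = -543.2 m

At φ = -6.967°, λ = 70.742°: sin φ = -0.121298, cos φ = 0.992616, sin λ = 0.944043, cos λ = 0.329822.
ΔN = −sin φ cos λ·ΔX − sin φ sin λ·ΔY + cos φ·ΔZ = −(-0.121298)(0.329822)(461.7) − (-0.121298)(0.944043)(-620.6) + (0.992616)(-494.3) = -543.24 m.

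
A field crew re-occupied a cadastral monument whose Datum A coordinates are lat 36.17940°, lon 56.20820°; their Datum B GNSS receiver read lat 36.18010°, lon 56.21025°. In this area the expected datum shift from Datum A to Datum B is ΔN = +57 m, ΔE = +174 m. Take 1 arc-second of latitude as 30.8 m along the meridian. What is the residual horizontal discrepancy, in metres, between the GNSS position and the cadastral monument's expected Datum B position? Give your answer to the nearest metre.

23 m

Observed coordinate differences: Δφ = +0.00070°, Δλ = +0.00205°.
Converting to metres (1° lat = 110880 m, cos φ = 0.807173): observed ΔN = 77.6 m, observed ΔE = 183.5 m.
Subtracting the expected shift leaves a residual of 77.6 − (57) = 20.6 m north and 183.5 − (174) = 9.5 m east.
Residual distance = √(20.6² + 9.5²) = 22.7 m.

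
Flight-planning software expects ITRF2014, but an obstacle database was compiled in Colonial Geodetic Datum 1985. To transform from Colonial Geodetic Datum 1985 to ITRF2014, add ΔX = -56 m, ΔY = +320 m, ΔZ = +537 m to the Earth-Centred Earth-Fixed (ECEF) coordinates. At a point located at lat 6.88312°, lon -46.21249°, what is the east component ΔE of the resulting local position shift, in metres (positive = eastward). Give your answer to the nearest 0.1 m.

ΔE = 181.0 m

The local east axis at (φ, λ) is (−sin λ, cos λ, 0), so ΔE = −sin(-46.21249°)·(-56) + cos(-46.21249°)·320 = 181.01 m.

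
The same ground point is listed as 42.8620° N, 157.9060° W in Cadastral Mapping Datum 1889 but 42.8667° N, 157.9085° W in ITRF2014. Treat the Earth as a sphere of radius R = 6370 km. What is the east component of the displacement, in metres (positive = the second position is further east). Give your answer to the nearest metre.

Δφ = 42.8667° − 42.8620° = +0.0047°; Δλ = -157.9085° − -157.9060° = -0.0025°.
1° along a meridian = πR/180 = 111177 m.
ΔN = Δφ × 111177 = 522.5 m; ΔE = Δλ × 111177 × cos(42.8620°) = -0.0025 × 111177 × 0.732994 = -203.7 m.

ΔE = -204 m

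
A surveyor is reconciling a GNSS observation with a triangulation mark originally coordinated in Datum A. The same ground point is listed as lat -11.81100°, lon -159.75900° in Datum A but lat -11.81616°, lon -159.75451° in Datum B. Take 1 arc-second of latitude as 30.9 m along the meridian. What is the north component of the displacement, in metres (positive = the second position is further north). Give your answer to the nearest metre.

Δφ = -11.81616° − -11.81100° = -0.00516°; Δλ = -159.75451° − -159.75900° = +0.00449°.
1° of latitude = 3600 × 30.90 = 111240 m.
ΔN = Δφ × 111240 = -574.0 m; ΔE = Δλ × 111240 × cos(-11.81100°) = +0.00449 × 111240 × 0.978828 = 488.9 m.

ΔN = -574 m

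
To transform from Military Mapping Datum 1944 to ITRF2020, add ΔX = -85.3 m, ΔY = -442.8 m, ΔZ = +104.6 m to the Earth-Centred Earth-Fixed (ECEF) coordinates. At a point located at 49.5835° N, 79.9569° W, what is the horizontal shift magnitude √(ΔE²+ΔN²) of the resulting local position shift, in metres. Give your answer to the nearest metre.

300 m

The local east axis at (φ, λ) is (−sin λ, cos λ, 0), so ΔE = −sin(-79.9569°)·(-85.3) + cos(-79.9569°)·(-442.8) = -161.21 m.
The local north axis is (−sin φ cos λ, −sin φ sin λ, cos φ), giving ΔN = 11.325 − 331.961 + 67.816 = -252.82 m.
Horizontal magnitude = √(ΔE² + ΔN²) = √((-161.21)² + (-252.82)²) = 299.84 m.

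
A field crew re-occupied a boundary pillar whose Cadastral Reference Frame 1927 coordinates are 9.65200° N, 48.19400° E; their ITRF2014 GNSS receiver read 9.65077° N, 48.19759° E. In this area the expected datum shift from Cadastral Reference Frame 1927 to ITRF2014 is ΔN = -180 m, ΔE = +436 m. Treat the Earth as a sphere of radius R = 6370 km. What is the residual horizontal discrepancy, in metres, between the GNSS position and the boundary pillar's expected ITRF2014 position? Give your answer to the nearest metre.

Observed coordinate differences: Δφ = -0.00123°, Δλ = +0.00359°.
Converting to metres (1° lat = 111177 m, cos φ = 0.985844): observed ΔN = -136.7 m, observed ΔE = 393.5 m.
Subtracting the expected shift leaves a residual of -136.7 − (-180) = 43.3 m north and 393.5 − (436) = -42.5 m east.
Residual distance = √(43.3² + (-42.5)²) = 60.7 m.

61 m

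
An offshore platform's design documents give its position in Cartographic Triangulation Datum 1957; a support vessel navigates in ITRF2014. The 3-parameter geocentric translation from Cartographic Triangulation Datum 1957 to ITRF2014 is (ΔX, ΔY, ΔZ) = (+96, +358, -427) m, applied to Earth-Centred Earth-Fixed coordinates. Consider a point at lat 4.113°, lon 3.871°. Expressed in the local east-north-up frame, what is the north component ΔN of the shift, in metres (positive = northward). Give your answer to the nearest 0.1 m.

ΔN = -434.5 m

The local north axis is (−sin φ cos λ, −sin φ sin λ, cos φ), giving ΔN = -6.870 − 1.733 − 425.900 = -434.50 m.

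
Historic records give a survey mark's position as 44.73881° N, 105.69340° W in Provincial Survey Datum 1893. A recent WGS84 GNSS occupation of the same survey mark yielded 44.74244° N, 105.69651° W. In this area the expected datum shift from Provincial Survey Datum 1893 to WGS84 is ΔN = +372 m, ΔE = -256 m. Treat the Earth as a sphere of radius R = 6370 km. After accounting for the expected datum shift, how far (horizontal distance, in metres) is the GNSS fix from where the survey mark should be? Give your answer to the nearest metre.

33 m

Observed coordinate differences: Δφ = +0.00363°, Δλ = -0.00311°.
Converting to metres (1° lat = 111177 m, cos φ = 0.710323): observed ΔN = 403.6 m, observed ΔE = -245.6 m.
Subtracting the expected shift leaves a residual of 403.6 − (372) = 31.6 m north and -245.6 − (-256) = 10.4 m east.
Residual distance = √(31.6² + 10.4²) = 33.2 m.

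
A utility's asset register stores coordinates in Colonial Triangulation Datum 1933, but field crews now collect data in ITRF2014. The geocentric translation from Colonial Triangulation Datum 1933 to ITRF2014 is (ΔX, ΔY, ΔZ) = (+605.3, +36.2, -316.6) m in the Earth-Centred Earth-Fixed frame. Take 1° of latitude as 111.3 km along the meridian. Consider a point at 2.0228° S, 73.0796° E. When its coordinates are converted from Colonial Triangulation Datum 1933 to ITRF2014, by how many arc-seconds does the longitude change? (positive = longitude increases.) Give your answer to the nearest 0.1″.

Δλ = -18.4″

sin φ = -0.035297, cos φ = 0.999377, sin λ = 0.956710, cos λ = 0.291043.
East component: ΔE = −sin λ·ΔX + cos λ·ΔY = −(0.956710)(605.3) + (0.291043)(36.2) = -568.56 m.
1° of latitude spans 111300 m; at latitude φ, 1° of longitude spans that × cos φ = 111230.6 m, so Δλ = -568.56 / 111230.6 × 3600 = -18.402″.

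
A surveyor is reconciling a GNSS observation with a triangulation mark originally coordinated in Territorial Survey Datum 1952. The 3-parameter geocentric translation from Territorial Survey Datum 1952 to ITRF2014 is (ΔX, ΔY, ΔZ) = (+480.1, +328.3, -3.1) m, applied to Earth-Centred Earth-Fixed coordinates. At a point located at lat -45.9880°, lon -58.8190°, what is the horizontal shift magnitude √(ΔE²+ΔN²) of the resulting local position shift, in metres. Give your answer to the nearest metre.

581 m

The local east axis at (φ, λ) is (−sin λ, cos λ, 0), so ΔE = −sin(-58.8190°)·480.1 + cos(-58.8190°)·328.3 = 580.72 m.
The local north axis is (−sin φ cos λ, −sin φ sin λ, cos φ), giving ΔN = 178.769 − 202.002 − 2.154 = -25.39 m.
Horizontal magnitude = √(ΔE² + ΔN²) = √(580.72² + (-25.39)²) = 581.27 m.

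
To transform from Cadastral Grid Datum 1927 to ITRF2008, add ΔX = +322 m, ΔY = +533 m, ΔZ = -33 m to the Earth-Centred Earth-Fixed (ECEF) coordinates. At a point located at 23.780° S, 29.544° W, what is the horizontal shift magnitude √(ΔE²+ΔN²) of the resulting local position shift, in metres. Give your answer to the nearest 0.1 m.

622.9 m

At φ = -23.780°, λ = -29.544°: sin φ = -0.403226, cos φ = 0.915100, sin λ = -0.493092, cos λ = 0.869977.
ΔE = −sin λ·ΔX + cos λ·ΔY = −(-0.493092)·(322) + (0.869977)·(533) = 622.47 m.
ΔN = −sin φ cos λ·ΔX − sin φ sin λ·ΔY + cos φ·ΔZ = −(-0.403226)(0.869977)(322) − (-0.403226)(-0.493092)(533) + (0.915100)(-33) = -23.22 m.
Horizontal magnitude = √(ΔE² + ΔN²) = √(622.47² + (-23.22)²) = 622.91 m.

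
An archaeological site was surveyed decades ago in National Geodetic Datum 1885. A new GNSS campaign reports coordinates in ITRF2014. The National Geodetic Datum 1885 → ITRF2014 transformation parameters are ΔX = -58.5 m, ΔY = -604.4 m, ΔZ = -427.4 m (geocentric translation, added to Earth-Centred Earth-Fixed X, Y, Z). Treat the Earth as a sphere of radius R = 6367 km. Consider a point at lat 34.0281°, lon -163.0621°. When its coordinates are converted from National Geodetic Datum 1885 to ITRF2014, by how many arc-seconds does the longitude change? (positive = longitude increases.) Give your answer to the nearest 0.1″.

sin φ = 0.559599, cos φ = 0.828763, sin λ = -0.291335, cos λ = -0.956621.
East component: ΔE = −sin λ·ΔX + cos λ·ΔY = −(-0.291335)(-58.5) + (-0.956621)(-604.4) = 561.14 m.
1° of latitude spans πR/180 = 111125 m; at latitude φ, 1° of longitude spans that × cos φ = 92096.4 m, so Δλ = 561.14 / 92096.4 × 3600 = 21.935″.

Δλ = 21.9″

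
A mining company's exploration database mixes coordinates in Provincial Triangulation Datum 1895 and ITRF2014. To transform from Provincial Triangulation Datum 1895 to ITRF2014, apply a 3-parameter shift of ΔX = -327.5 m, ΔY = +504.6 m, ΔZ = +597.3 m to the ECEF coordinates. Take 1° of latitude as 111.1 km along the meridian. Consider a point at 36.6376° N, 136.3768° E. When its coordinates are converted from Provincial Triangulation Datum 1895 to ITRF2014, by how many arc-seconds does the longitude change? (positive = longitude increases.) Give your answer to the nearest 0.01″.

sin φ = 0.596752, cos φ = 0.802426, sin λ = 0.689913, cos λ = -0.723893.
East component: ΔE = −sin λ·ΔX + cos λ·ΔY = −(0.689913)(-327.5) + (-0.723893)(504.6) = -139.33 m.
1° of latitude spans 111100 m; at latitude φ, 1° of longitude spans that × cos φ = 89149.5 m, so Δλ = -139.33 / 89149.5 × 3600 = -5.626″.

Δλ = -5.63″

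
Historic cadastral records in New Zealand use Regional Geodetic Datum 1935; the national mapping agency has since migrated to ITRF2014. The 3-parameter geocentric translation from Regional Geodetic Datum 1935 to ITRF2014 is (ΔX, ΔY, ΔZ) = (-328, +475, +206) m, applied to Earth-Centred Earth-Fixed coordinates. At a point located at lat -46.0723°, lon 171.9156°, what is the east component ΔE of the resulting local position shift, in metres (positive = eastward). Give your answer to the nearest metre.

At φ = -46.0723°, λ = 171.9156°: sin φ = -0.720216, cos φ = 0.693750, sin λ = 0.140632, cos λ = -0.990062.
ΔE = −sin λ·ΔX + cos λ·ΔY = −(0.140632)·(-328) + (-0.990062)·(475) = -424.15 m.

ΔE = -424 m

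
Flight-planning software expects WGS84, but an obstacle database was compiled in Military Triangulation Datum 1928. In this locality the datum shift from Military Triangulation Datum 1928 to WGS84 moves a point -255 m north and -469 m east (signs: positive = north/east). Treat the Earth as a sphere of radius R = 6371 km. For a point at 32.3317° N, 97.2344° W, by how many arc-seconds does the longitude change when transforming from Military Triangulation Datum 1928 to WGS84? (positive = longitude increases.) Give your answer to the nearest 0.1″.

At latitude 32.3317°, cos φ = 0.844966.
One radian of longitude at latitude φ spans R cos φ, so Δλ = ΔE / (R cos φ) = -469.0 / (6371000 × 0.844966) = -8.7122e-05 rad = -17.970″.

Δλ = -18.0″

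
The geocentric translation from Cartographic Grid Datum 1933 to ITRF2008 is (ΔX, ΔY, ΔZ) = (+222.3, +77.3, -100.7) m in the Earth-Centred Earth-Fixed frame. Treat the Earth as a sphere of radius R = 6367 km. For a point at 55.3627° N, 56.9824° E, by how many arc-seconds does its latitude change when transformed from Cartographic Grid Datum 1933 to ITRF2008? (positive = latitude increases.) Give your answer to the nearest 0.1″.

sin φ = 0.822767, cos φ = 0.568379, sin λ = 0.838503, cos λ = 0.544897.
North component: ΔN = −sin φ cos λ·ΔX − sin φ sin λ·ΔY + cos φ·ΔZ = −(0.822767)(0.544897)(222.3) − (0.822767)(0.838503)(77.3) + (0.568379)(-100.7) = -210.23 m.
1° of latitude spans πR/180 = 111125 m, so Δφ = -210.23 / 111125 × 3600 = -6.810″.

Δφ = -6.8″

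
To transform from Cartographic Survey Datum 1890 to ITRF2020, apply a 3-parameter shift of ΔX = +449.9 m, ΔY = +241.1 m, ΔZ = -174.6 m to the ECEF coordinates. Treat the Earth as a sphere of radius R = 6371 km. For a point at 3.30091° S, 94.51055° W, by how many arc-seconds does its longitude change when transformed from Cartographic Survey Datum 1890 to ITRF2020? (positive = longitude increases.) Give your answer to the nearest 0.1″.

sin φ = -0.057580, cos φ = 0.998341, sin λ = -0.996903, cos λ = -0.078643.
East component: ΔE = −sin λ·ΔX + cos λ·ΔY = −(-0.996903)(449.9) + (-0.078643)(241.1) = 429.55 m.
1° of latitude spans πR/180 = 111195 m; at latitude φ, 1° of longitude spans that × cos φ = 111010.4 m, so Δλ = 429.55 / 111010.4 × 3600 = 13.930″.

Δλ = 13.9″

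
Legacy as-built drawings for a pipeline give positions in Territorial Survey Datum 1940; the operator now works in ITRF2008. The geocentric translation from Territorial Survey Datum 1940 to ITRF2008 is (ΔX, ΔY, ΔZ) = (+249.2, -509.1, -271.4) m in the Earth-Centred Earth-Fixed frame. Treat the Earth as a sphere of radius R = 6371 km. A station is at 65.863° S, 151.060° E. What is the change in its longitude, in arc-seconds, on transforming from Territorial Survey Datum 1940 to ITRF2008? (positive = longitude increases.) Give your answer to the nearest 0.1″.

Δλ = 25.7″

sin φ = -0.912570, cos φ = 0.408920, sin λ = 0.483893, cos λ = -0.875127.
East component: ΔE = −sin λ·ΔX + cos λ·ΔY = −(0.483893)(249.2) + (-0.875127)(-509.1) = 324.94 m.
1° of latitude spans πR/180 = 111195 m; at latitude φ, 1° of longitude spans that × cos φ = 45469.8 m, so Δλ = 324.94 / 45469.8 × 3600 = 25.727″.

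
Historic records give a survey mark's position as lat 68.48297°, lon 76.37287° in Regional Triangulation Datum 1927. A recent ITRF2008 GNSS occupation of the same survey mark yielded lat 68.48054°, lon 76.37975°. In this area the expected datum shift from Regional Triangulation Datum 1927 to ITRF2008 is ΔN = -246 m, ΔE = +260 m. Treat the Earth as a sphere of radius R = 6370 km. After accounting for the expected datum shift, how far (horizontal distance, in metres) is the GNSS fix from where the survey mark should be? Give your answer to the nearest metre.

Observed coordinate differences: Δφ = -0.00243°, Δλ = +0.00688°.
Converting to metres (1° lat = 111177 m, cos φ = 0.366778): observed ΔN = -270.2 m, observed ΔE = 280.5 m.
Subtracting the expected shift leaves a residual of -270.2 − (-246) = -24.2 m north and 280.5 − (260) = 20.5 m east.
Residual distance = √((-24.2)² + 20.5²) = 31.7 m.

32 m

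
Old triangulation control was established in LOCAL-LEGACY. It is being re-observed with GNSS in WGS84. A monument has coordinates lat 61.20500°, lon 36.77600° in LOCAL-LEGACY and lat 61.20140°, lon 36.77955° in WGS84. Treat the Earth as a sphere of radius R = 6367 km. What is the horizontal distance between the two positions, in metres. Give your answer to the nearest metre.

Δφ = 61.20140° − 61.20500° = -0.00360°; Δλ = 36.77955° − 36.77600° = +0.00355°.
1° along a meridian = πR/180 = 111125 m.
ΔN = Δφ × 111125 = -400.1 m; ΔE = Δλ × 111125 × cos(61.20500°) = +0.00355 × 111125 × 0.481677 = 190.0 m.
Distance = √(ΔE² + ΔN²) = √(190.0² + (-400.1)²) = 442.9 m.

443 m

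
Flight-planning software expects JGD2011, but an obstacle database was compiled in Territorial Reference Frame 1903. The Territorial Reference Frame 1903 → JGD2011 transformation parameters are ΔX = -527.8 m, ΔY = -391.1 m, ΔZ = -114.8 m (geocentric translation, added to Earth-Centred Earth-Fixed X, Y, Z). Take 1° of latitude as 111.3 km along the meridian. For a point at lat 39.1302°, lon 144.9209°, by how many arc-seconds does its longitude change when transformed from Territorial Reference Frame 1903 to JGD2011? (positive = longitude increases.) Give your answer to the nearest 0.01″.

Δλ = 25.99″

sin φ = 0.631085, cos φ = 0.775714, sin λ = 0.574707, cos λ = -0.818359.
East component: ΔE = −sin λ·ΔX + cos λ·ΔY = −(0.574707)(-527.8) + (-0.818359)(-391.1) = 623.39 m.
1° of latitude spans 111300 m; at latitude φ, 1° of longitude spans that × cos φ = 86337.0 m, so Δλ = 623.39 / 86337.0 × 3600 = 25.994″.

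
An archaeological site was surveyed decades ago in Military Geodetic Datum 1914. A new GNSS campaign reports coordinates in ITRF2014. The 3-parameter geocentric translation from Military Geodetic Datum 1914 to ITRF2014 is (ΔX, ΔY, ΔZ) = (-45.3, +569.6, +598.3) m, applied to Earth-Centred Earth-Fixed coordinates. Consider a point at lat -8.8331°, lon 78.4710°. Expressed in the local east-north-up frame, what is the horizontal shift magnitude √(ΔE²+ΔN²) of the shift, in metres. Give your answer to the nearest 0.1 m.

693.8 m

At φ = -8.8331°, λ = 78.4710°: sin φ = -0.153557, cos φ = 0.988140, sin λ = 0.979824, cos λ = 0.199864.
ΔE = −sin λ·ΔX + cos λ·ΔY = −(0.979824)·(-45.3) + (0.199864)·(569.6) = 158.23 m.
ΔN = −sin φ cos λ·ΔX − sin φ sin λ·ΔY + cos φ·ΔZ = −(-0.153557)(0.199864)(-45.3) − (-0.153557)(0.979824)(569.6) + (0.988140)(598.3) = 675.51 m.
Horizontal magnitude = √(ΔE² + ΔN²) = √(158.23² + 675.51²) = 693.80 m.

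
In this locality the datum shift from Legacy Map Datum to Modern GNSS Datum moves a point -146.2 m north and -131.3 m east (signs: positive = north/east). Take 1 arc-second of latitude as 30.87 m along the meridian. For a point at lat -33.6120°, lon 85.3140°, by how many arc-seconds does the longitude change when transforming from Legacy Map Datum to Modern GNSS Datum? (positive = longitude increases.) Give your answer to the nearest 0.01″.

Δλ = -5.11″

At latitude -33.6120°, cos φ = 0.832805.
1″ of longitude at this latitude = 30.87 × cos φ = 25.7087 m, so Δλ = -131.3 / 25.7087 = -5.107″.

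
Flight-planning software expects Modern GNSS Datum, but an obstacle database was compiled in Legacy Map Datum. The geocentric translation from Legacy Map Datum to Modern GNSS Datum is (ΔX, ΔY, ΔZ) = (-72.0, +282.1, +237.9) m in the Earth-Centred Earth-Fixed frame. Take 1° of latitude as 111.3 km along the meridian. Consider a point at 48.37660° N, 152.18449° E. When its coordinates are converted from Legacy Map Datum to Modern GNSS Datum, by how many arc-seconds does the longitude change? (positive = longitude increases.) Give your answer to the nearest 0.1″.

Δλ = -10.5″

sin φ = 0.747527, cos φ = 0.664232, sin λ = 0.466626, cos λ = -0.884455.
East component: ΔE = −sin λ·ΔX + cos λ·ΔY = −(0.466626)(-72.0) + (-0.884455)(282.1) = -215.91 m.
1° of latitude spans 111300 m; at latitude φ, 1° of longitude spans that × cos φ = 73929.0 m, so Δλ = -215.91 / 73929.0 × 3600 = -10.514″.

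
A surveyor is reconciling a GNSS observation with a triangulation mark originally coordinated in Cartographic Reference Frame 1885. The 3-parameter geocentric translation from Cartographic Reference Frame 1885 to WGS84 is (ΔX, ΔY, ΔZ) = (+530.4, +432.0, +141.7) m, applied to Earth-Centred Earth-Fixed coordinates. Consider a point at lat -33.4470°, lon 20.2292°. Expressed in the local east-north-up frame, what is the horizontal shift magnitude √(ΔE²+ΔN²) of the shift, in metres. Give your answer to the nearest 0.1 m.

524.2 m

The local east axis at (φ, λ) is (−sin λ, cos λ, 0), so ΔE = −sin(20.2292°)·530.4 + cos(20.2292°)·432.0 = 221.95 m.
The local north axis is (−sin φ cos λ, −sin φ sin λ, cos φ), giving ΔN = 274.306 + 82.331 + 118.234 = 474.87 m.
Horizontal magnitude = √(ΔE² + ΔN²) = √(221.95² + 474.87²) = 524.18 m.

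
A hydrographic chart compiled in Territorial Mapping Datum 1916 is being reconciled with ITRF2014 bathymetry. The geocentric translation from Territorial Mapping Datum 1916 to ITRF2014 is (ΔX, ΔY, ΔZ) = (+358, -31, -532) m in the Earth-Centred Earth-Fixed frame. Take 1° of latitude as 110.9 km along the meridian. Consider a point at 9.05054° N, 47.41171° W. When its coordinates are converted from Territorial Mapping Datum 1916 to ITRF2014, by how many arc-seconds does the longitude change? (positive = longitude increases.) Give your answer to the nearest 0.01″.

Δλ = 7.97″

sin φ = 0.157306, cos φ = 0.987550, sin λ = -0.736235, cos λ = 0.676726.
East component: ΔE = −sin λ·ΔX + cos λ·ΔY = −(-0.736235)(358) + (0.676726)(-31) = 242.59 m.
1° of latitude spans 110900 m; at latitude φ, 1° of longitude spans that × cos φ = 109519.3 m, so Δλ = 242.59 / 109519.3 × 3600 = 7.974″.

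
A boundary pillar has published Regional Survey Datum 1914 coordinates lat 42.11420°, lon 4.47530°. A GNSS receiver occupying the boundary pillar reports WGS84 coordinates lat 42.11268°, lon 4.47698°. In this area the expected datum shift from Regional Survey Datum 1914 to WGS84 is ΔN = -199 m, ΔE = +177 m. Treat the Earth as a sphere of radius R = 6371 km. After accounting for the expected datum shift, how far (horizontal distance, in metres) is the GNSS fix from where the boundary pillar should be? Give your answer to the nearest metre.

Observed coordinate differences: Δφ = -0.00152°, Δλ = +0.00168°.
Converting to metres (1° lat = 111195 m, cos φ = 0.741810): observed ΔN = -169.0 m, observed ΔE = 138.6 m.
Subtracting the expected shift leaves a residual of -169.0 − (-199) = 30.0 m north and 138.6 − (177) = -38.4 m east.
Residual distance = √(30.0² + (-38.4)²) = 48.7 m.

49 m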